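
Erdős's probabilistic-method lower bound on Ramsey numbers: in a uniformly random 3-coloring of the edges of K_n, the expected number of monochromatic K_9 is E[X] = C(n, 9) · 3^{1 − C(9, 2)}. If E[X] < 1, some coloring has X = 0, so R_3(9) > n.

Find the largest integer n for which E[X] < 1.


We need C(n, 9) · 3^{1 − 36} < 1, i.e. C(n, 9) < 3^{36 − 1} = 50031545098999707.
Check values of n near the boundary:
  n = 298: C(298, 9) = 45207677551849890; 45207677551849890 < 50031545098999707? YES
  n = 299: C(299, 9) = 46610674441390059; 46610674441390059 < 50031545098999707? YES
  n = 300: C(300, 9) = 48052241692154700; 48052241692154700 < 50031545098999707? YES
  n = 301: C(301, 9) = 49533303936090975; 49533303936090975 < 50031545098999707? YES
  n = 302: C(302, 9) = 51054804739588650; 51054804739588650 < 50031545098999707? NO
  n = 303: C(303, 9) = 52617706925494425; 52617706925494425 < 50031545098999707? NO
  n = 304: C(304, 9) = 54222992899492560; 54222992899492560 < 50031545098999707? NO
The largest n with C(n, 9) < 50031545098999707 is n = 301 (where E[X] = 16511101312030325/16677181699666569 ≈ 0.99004). Hence R_3(9) > 301, i.e. R_3(9) ≥ 302.

Largest n = 301; hence R_3(9) > 301.


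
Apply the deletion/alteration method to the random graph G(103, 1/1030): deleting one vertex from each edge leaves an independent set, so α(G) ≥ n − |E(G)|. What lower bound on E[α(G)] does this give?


E[|E(G)|] = C(103, 2)·p = 5253 · (1/1030) = 51/10.
E[α(G)] ≥ n − E[|E(G)|] = 103 − 51/10 = 979/10.
Numerically: ≈ 97.90000.
(This is only a lower bound; the true E[α(G)] may be larger.)

E[α(G)] ≥ 979/10 ≈ 97.90000.


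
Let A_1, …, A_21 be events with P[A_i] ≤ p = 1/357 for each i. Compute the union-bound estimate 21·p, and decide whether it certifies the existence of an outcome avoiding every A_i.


Union bound: P[∪_{i=1}^{21} A_i] ≤ Σ_i P[A_i] ≤ 21·p = 21·(1/357) = 1/17.
Numerically: 1/17 ≈ 0.058824.
Is 1/17 < 1? YES.
Since P[∪ A_i] ≤ 1/17 < 1, the complement has P[∩ A_i^c] ≥ 1 − 1/17 = 16/17 > 0, so some outcome avoids every A_i.

21·p = 1/17 ≈ 0.058824; existence CERTIFIED by the union bound.


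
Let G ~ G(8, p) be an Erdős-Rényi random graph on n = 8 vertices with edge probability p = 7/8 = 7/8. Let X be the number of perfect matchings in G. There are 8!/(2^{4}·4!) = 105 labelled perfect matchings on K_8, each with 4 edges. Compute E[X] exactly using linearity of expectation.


K_8 has 8!/(2^{4}·4!) = 105 labelled perfect matchings.
For each such perfect matching H, let X_H = 1 if all 4 edges of H are present in G. Then P[X_H = 1] = p^{4} = (7/8)^{4} = 2401/4096.
Summing the indicators: E[X] = Σ_H E[X_H] = 105 · p^{4} = 105 · 2401/4096 = 252105/4096.
Numerically: E[X] ≈ 61.55.

E[X] = 105 · (7/8)^{4} = 252105/4096 ≈ 61.55.


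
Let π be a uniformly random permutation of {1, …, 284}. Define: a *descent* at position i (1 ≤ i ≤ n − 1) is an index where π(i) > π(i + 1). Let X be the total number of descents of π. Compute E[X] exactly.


Write X = Σ X_I over i = 1, …, 283, with X_I the indicator of one descent.
There are 283 indicators.
For each fixed i, the pair (π(i), π(i+1)) is a uniformly random ordered pair of distinct values from {1, …, 284}; by symmetry P[π(i) > π(i+1)] = 1/2.
By linearity: E[X] = 283 · (1/2) = (284 − 1) · (1/2) = 283/2 ≈ 141.50000.

E[X] = 283/2 = 141.50000.


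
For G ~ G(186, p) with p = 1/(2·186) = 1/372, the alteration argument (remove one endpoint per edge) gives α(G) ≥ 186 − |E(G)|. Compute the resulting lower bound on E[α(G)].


E[|E(G)|] = C(186, 2)·p = 17205 · (1/372) = 185/4.
E[α(G)] ≥ n − E[|E(G)|] = 186 − 185/4 = 559/4.
Numerically: ≈ 139.75000.
(This is only a lower bound; the true E[α(G)] may be larger.)

E[α(G)] ≥ 559/4 ≈ 139.75000.


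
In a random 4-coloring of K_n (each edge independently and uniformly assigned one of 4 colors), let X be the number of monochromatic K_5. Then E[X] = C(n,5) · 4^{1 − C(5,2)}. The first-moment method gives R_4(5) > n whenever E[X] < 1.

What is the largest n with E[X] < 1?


We need C(n, 5) · 4^{1 − 10} < 1, i.e. C(n, 5) < 4^{10 − 1} = 262144.
Check values of n near the boundary:
  n = 32: C(32, 5) = 201376; 201376 < 262144? YES
  n = 33: C(33, 5) = 237336; 237336 < 262144? YES
  n = 34: C(34, 5) = 278256; 278256 < 262144? NO
The largest n with C(n, 5) < 262144 is n = 33 (where E[X] = 29667/32768 ≈ 0.90536). Hence R_4(5) > 33, i.e. R_4(5) ≥ 34.

Largest n = 33; hence R_4(5) > 33.


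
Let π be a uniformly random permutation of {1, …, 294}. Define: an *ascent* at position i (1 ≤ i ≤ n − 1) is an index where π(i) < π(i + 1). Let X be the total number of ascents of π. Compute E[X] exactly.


Write X = Σ X_I over i = 1, …, 293, with X_I the indicator of one ascent.
There are 293 indicators.
For each fixed i, the pair (π(i), π(i+1)) is a uniformly random ordered pair of distinct values from {1, …, 294}; by symmetry P[π(i) < π(i+1)] = 1/2.
By linearity: E[X] = 293 · (1/2) = (294 − 1) · (1/2) = 293/2 ≈ 146.50000.

E[X] = 293/2 = 146.50000.


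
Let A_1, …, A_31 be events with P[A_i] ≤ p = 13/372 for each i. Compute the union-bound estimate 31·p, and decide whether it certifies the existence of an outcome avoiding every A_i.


Union bound: P[∪_{i=1}^{31} A_i] ≤ Σ_i P[A_i] ≤ 31·p = 31·(13/372) = 13/12.
Numerically: 13/12 ≈ 1.08333.
Is 13/12 < 1? NO.
Since the bound 13/12 is ≥ 1, the union bound is uninformative here; it does NOT by itself certify existence.

31·p = 13/12 ≈ 1.08333; existence NOT certified by the union bound.


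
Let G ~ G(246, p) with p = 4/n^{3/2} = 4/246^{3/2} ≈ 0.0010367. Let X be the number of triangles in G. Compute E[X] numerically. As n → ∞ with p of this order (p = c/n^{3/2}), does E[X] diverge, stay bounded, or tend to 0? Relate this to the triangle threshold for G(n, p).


Number of potential triangles: C(246, 3) = 2450980.
Each occurs with probability p³ ≈ (0.0010367)³ ≈ 1.1142227e-09.
By linearity: E[X] = C(246, 3)·p³ ≈ 2450980 · 1.1142227e-09 ≈ 0.00273.
Since α = 3/2 > 1, p = c/n^{3/2} = o(1/n) is below the triangle threshold p ~ 1/n. Asymptotically E[X] ~ (c³/6)·n^{3(1−α)} = (4³/6)·n^{-1.5} → 0, so by Markov's inequality G has no triangles w.h.p.

E[X] ≈ 0.00273; in regime p = Θ(1/n^{3/2}) E[X] tends to 0 (below the triangle threshold p ~ 1/n).


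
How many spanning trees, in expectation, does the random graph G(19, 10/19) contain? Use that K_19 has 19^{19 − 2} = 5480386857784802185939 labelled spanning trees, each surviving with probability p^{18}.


K_19 has 19^{19 − 2} = 5480386857784802185939 labelled spanning trees.
For each such spanning tree H, let X_H = 1 if all 18 edges of H are present in G. Then P[X_H = 1] = p^{18} = (10/19)^{18} = 1000000000000000000/104127350297911241532841.
By linearity of expectation: E[X] = Σ_H E[X_H] = 5480386857784802185939 · p^{18} = 5480386857784802185939 · 1000000000000000000/104127350297911241532841 = 1000000000000000000/19.
Numerically: E[X] ≈ 5.26e+16.

E[X] = 5480386857784802185939 · (10/19)^{18} = 1000000000000000000/19 ≈ 5.26e+16.


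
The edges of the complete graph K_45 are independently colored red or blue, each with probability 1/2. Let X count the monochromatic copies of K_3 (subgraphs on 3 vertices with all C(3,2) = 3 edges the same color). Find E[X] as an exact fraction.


Let X = Σ_S X_S over the C(45, 3) = 14190 subsets S of size 3, where X_S = 1 if the K_3 on S is monochromatic.
For a fixed S, the K_3 on S has C(3, 2) = 3 edges. P[all 3 edges red] = (1/2)^3, and likewise for blue, so P[monochromatic] = 2·(1/2)^3 = 2^{1 − 3} = 1/4.
Summing: E[X] = C(45, 3) · 2^{1 − 3} = 14190 · 1/4 = 7095/2.
Numerically: E[X] ≈ 3547.500.

E[X] = C(45,3)·2^(1−C(3,2)) = 7095/2 ≈ 3547.500.


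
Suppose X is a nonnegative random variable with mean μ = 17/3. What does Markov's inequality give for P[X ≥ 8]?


μ = E[X] = 17/3, a = 8.
Markov: P[X ≥ 8] ≤ μ/a = (17/3)/8 = 17/24.
Numerically: ≈ 0.708.
(Since a = 8 > μ = 5.667, the bound 17/24 is < 1 and informative.)

P[X ≥ 8] ≤ 17/24 ≈ 0.708.


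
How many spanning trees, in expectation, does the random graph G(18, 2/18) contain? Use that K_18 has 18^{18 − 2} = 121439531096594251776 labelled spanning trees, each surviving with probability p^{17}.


K_18 has 18^{18 − 2} = 121439531096594251776 labelled spanning trees.
For each such spanning tree H, let X_H = 1 if all 17 edges of H are present in G. Then P[X_H = 1] = p^{17} = (1/9)^{17} = 1/16677181699666569.
By linearity: E[X] = Σ_H E[X_H] = 121439531096594251776 · p^{17} = 121439531096594251776 · 1/16677181699666569 = 65536/9.
Numerically: E[X] ≈ 7281.78.

E[X] = 121439531096594251776 · (1/9)^{17} = 65536/9 ≈ 7281.78.


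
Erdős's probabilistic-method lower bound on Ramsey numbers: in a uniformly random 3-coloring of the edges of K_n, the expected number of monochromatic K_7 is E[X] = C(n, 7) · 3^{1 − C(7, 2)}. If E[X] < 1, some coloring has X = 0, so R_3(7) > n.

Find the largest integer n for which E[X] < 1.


We need C(n, 7) · 3^{1 − 21} < 1, i.e. C(n, 7) < 3^{21 − 1} = 3486784401.
Check values of n near the boundary:
  n = 75: C(75, 7) = 1984829850; 1984829850 < 3486784401? YES
  n = 76: C(76, 7) = 2186189400; 2186189400 < 3486784401? YES
  n = 77: C(77, 7) = 2404808340; 2404808340 < 3486784401? YES
  n = 78: C(78, 7) = 2641902120; 2641902120 < 3486784401? YES
  n = 79: C(79, 7) = 2898753715; 2898753715 < 3486784401? YES
  n = 80: C(80, 7) = 3176716400; 3176716400 < 3486784401? YES
  n = 81: C(81, 7) = 3477216600; 3477216600 < 3486784401? YES
  n = 82: C(82, 7) = 3801756816; 3801756816 < 3486784401? NO
  n = 83: C(83, 7) = 4151918628; 4151918628 < 3486784401? NO
The largest n with C(n, 7) < 3486784401 is n = 81 (where E[X] = 42928600/43046721 ≈ 0.99726). Hence R_3(7) > 81, i.e. R_3(7) ≥ 82.

Largest n = 81; hence R_3(7) > 81.


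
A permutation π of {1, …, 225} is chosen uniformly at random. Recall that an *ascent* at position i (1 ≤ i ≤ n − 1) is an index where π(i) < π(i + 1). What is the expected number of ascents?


Write X = Σ X_I over i = 1, …, 224, with X_I the indicator of one ascent.
There are 224 indicators.
For each fixed i, the pair (π(i), π(i+1)) is a uniformly random ordered pair of distinct values from {1, …, 225}; by symmetry P[π(i) < π(i+1)] = 1/2.
By linearity: E[X] = 224 · (1/2) = (225 − 1) · (1/2) = 112 ≈ 112.00000.

E[X] = 112 = 112.00000.


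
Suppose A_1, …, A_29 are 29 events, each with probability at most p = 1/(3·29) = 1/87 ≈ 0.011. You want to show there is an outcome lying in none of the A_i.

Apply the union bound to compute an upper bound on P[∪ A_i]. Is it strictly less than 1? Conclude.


Union bound: P[∪_{i=1}^{29} A_i] ≤ Σ_i P[A_i] ≤ 29·p = 29·(1/87) = 1/3.
Numerically: 1/3 ≈ 0.333.
Is 1/3 < 1? YES.
Since P[∪ A_i] ≤ 1/3 < 1, the complement has P[∩ A_i^c] ≥ 1 − 1/3 = 2/3 > 0, so some outcome avoids every A_i.

29·p = 1/3 ≈ 0.333; existence CERTIFIED by the union bound.


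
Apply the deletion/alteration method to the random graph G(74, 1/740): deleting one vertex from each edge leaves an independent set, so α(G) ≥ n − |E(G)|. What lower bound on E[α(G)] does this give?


E[|E(G)|] = C(74, 2)·p = 2701 · (1/740) = 73/20.
E[α(G)] ≥ n − E[|E(G)|] = 74 − 73/20 = 1407/20.
Numerically: ≈ 70.3500.
(This is only a lower bound; the true E[α(G)] may be larger.)

E[α(G)] ≥ 1407/20 ≈ 70.3500.


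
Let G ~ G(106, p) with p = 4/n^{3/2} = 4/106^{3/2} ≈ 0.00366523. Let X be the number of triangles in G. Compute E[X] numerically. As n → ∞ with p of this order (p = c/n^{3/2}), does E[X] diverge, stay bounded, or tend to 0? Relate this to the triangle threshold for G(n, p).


Number of potential triangles: C(106, 3) = 192920.
Each occurs with probability p³ ≈ (0.00366523)³ ≈ 4.92383601e-08.
By linearity: E[X] = C(106, 3)·p³ ≈ 192920 · 4.92383601e-08 ≈ 0.009499.
Since α = 3/2 > 1, p = c/n^{3/2} = o(1/n) is below the triangle threshold p ~ 1/n. Asymptotically E[X] ~ (c³/6)·n^{3(1−α)} = (4³/6)·n^{-1.5} → 0, so by Markov's inequality G has no triangles w.h.p.

E[X] ≈ 0.009499; in regime p = Θ(1/n^{3/2}) E[X] tends to 0 (below the triangle threshold p ~ 1/n).


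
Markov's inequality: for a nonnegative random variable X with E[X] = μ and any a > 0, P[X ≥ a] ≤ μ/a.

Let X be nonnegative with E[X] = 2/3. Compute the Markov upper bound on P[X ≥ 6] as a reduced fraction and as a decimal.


μ = E[X] = 2/3, a = 6.
Markov: P[X ≥ 6] ≤ μ/a = (2/3)/6 = 1/9.
Numerically: ≈ 0.111111.
(Since a = 6 > μ = 0.666667, the bound 1/9 is < 1 and informative.)

P[X ≥ 6] ≤ 1/9 ≈ 0.111111.


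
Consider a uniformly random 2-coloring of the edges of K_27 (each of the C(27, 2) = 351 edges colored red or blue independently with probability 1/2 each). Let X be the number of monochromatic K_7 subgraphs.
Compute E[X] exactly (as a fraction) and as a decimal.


Let X = Σ_S X_S over the C(27, 7) = 888030 subsets S of size 7, where X_S = 1 if the K_7 on S is monochromatic.
For a fixed S, the K_7 on S has C(7, 2) = 21 edges. P[all 21 edges red] = (1/2)^21, and likewise for blue, so P[monochromatic] = 2·(1/2)^21 = 2^{1 − 21} = 1/1048576.
By linearity of expectation: E[X] = C(27, 7) · 2^{1 − 21} = 888030 · 1/1048576 = 444015/524288.
Numerically: E[X] ≈ 0.84689.

E[X] = C(27,7)·2^(1−C(7,2)) = 444015/524288 ≈ 0.84689.


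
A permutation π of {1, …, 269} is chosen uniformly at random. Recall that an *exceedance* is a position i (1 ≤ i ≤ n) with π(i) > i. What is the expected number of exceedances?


Write X = Σ_{i=1}^{269} X_i, where X_i = 1_{π(i) > i}.
For each fixed i, π(i) is uniform over {1, …, 269} (marginal of a uniform permutation), so P[π(i) > i] = (n − i)/n. Summing: Σ_{i=1}^{269} (n − i)/n = (0 + 1 + … + 268)/269 = 269(269 − 1)/(2·269) = (269 − 1)/2.
Hence E[X] = Σ_{i=1}^{269} (269 − i)/269 = 134 ≈ 134.000000.

E[X] = 134 = 134.000000.


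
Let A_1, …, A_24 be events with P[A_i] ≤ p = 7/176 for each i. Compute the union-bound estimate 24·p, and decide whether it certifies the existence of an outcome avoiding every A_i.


Union bound: P[∪_{i=1}^{24} A_i] ≤ Σ_i P[A_i] ≤ 24·p = 24·(7/176) = 21/22.
Numerically: 21/22 ≈ 0.9545455.
Is 21/22 < 1? YES.
Since P[∪ A_i] ≤ 21/22 < 1, the complement has P[∩ A_i^c] ≥ 1 − 21/22 = 1/22 > 0, so some outcome avoids every A_i.

24·p = 21/22 ≈ 0.9545455; existence CERTIFIED by the union bound.


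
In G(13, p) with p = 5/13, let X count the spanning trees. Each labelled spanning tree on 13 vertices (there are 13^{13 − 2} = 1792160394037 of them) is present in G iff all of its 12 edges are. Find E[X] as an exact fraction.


K_13 has 13^{13 − 2} = 1792160394037 labelled spanning trees.
For each such spanning tree H, let X_H = 1 if all 12 edges of H are present in G. Then P[X_H = 1] = p^{12} = (5/13)^{12} = 244140625/23298085122481.
Summing the indicators: E[X] = Σ_H E[X_H] = 1792160394037 · p^{12} = 1792160394037 · 244140625/23298085122481 = 244140625/13.
Numerically: E[X] ≈ 1.88e+07.

E[X] = 1792160394037 · (5/13)^{12} = 244140625/13 ≈ 1.88e+07.


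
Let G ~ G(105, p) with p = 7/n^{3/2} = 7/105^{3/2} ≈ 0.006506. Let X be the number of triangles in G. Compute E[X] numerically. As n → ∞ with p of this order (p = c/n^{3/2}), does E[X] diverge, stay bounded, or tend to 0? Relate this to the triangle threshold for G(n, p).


Number of potential triangles: C(105, 3) = 187460.
Each occurs with probability p³ ≈ (0.006506)³ ≈ 2.75386264e-07.
By linearity: E[X] = C(105, 3)·p³ ≈ 187460 · 2.75386264e-07 ≈ 0.051624.
Since α = 3/2 > 1, p = c/n^{3/2} = o(1/n) is below the triangle threshold p ~ 1/n. Asymptotically E[X] ~ (c³/6)·n^{3(1−α)} = (7³/6)·n^{-1.5} → 0, so by Markov's inequality G has no triangles w.h.p.

E[X] ≈ 0.051624; in regime p = Θ(1/n^{3/2}) E[X] tends to 0 (below the triangle threshold p ~ 1/n).


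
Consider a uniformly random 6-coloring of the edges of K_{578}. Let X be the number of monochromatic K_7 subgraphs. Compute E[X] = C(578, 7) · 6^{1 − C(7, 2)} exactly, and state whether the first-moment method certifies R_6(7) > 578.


E[X] = C(578, 7) · 6^{1 − 21} = 4123120110457920 · 6^{−20} = 4123120110457920/3656158440062976.
As a reduced fraction: E[X] = 21474583908635/19042491875328 ≈ 1.128.
Is E[X] < 1? NO.
Since E[X] ≥ 1, the first-moment bound is inconclusive at n = 578; it does NOT by itself certify R_6(7) > 578.

E[X] = 21474583908635/19042491875328 ≈ 1.128; E[X] ≥ 1; first-moment method inconclusive here.


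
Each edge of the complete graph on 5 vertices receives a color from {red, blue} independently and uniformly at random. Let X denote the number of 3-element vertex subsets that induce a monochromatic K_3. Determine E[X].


Let X = Σ_S X_S over the C(5, 3) = 10 subsets S of size 3, where X_S = 1 if the K_3 on S is monochromatic.
For a fixed S, the K_3 on S has C(3, 2) = 3 edges. P[all 3 edges red] = (1/2)^3, and likewise for blue, so P[monochromatic] = 2·(1/2)^3 = 2^{1 − 3} = 1/4.
By linearity of expectation: E[X] = C(5, 3) · 2^{1 − 3} = 10 · 1/4 = 5/2.
Numerically: E[X] ≈ 2.500000.

E[X] = C(5,3)·2^(1−C(3,2)) = 5/2 ≈ 2.500000.


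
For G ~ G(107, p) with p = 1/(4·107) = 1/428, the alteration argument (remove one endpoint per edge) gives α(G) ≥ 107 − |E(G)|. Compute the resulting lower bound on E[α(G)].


E[|E(G)|] = C(107, 2)·p = 5671 · (1/428) = 53/4.
E[α(G)] ≥ n − E[|E(G)|] = 107 − 53/4 = 375/4.
Numerically: ≈ 93.75000.
(This is only a lower bound; the true E[α(G)] may be larger.)

E[α(G)] ≥ 375/4 ≈ 93.75000.


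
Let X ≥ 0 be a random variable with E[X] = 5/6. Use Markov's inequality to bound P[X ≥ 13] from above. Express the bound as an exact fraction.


μ = E[X] = 5/6, a = 13.
Markov: P[X ≥ 13] ≤ μ/a = (5/6)/13 = 5/78.
Numerically: ≈ 0.06410.
(Since a = 13 > μ = 0.83333, the bound 5/78 is < 1 and informative.)

P[X ≥ 13] ≤ 5/78 ≈ 0.06410.


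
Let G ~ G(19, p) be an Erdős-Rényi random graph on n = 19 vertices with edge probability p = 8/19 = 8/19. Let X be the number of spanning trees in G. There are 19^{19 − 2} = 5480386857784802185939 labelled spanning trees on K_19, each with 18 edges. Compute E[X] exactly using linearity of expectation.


K_19 has 19^{19 − 2} = 5480386857784802185939 labelled spanning trees.
For each such spanning tree H, let X_H = 1 if all 18 edges of H are present in G. Then P[X_H = 1] = p^{18} = (8/19)^{18} = 18014398509481984/104127350297911241532841.
Summing the indicators: E[X] = Σ_H E[X_H] = 5480386857784802185939 · p^{18} = 5480386857784802185939 · 18014398509481984/104127350297911241532841 = 18014398509481984/19.
Numerically: E[X] ≈ 9.48e+14.

E[X] = 5480386857784802185939 · (8/19)^{18} = 18014398509481984/19 ≈ 9.48e+14.


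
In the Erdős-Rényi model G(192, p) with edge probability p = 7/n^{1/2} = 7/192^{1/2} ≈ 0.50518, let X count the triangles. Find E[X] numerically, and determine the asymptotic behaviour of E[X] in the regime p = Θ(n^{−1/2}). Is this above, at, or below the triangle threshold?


Number of potential triangles: C(192, 3) = 1161280.
Each occurs with probability p³ ≈ (0.50518)³ ≈ 1.2892652e-01.
By linearity: E[X] = C(192, 3)·p³ ≈ 1161280 · 1.2892652e-01 ≈ 149719.79490.
Since α = 1/2 < 1, p = c/n^{1/2} ≫ 1/n is above the triangle threshold p ~ 1/n. Asymptotically E[X] ~ (c³/6)·n^{3(1−α)} = (7³/6)·n^{1.5} → ∞; triangles are abundant w.h.p.

E[X] ≈ 149719.79490; in regime p = Θ(1/n^{1/2}) E[X] diverges (above the triangle threshold p ~ 1/n).


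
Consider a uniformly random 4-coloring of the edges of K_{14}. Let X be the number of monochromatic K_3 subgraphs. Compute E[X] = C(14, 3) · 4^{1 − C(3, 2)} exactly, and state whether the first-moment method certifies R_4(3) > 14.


E[X] = C(14, 3) · 4^{1 − 3} = 364 · 4^{−2} = 364/16.
As a reduced fraction: E[X] = 91/4 ≈ 22.750.
Is E[X] < 1? NO.
Since E[X] ≥ 1, the first-moment bound is inconclusive at n = 14; it does NOT by itself certify R_4(3) > 14.

E[X] = 91/4 ≈ 22.750; E[X] ≥ 1; first-moment method inconclusive here.


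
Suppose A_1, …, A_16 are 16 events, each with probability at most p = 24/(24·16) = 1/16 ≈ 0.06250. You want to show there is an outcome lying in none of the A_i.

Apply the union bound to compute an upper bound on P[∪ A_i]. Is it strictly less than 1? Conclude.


Union bound: P[∪_{i=1}^{16} A_i] ≤ Σ_i P[A_i] ≤ 16·p = 16·(1/16) = 1.
Numerically: 1 ≈ 1.00000.
Is 1 < 1? NO.
Since the bound 1 is ≥ 1, the union bound is uninformative here; it does NOT by itself certify existence.

16·p = 1 ≈ 1.00000; existence NOT certified by the union bound.


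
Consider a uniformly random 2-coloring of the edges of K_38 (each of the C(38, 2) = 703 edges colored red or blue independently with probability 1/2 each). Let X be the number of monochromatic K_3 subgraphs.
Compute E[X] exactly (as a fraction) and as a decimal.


Let X = Σ_S X_S over the C(38, 3) = 8436 subsets S of size 3, where X_S = 1 if the K_3 on S is monochromatic.
For a fixed S, the K_3 on S has C(3, 2) = 3 edges. P[all 3 edges red] = (1/2)^3, and likewise for blue, so P[monochromatic] = 2·(1/2)^3 = 2^{1 − 3} = 1/4.
Summing: E[X] = C(38, 3) · 2^{1 − 3} = 8436 · 1/4 = 2109.
Numerically: E[X] ≈ 2109.00000.

E[X] = C(38,3)·2^(1−C(3,2)) = 2109 ≈ 2109.00000.


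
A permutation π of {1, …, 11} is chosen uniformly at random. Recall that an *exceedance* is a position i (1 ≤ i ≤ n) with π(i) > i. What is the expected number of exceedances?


Write X = Σ_{i=1}^{11} X_i, where X_i = 1_{π(i) > i}.
For each fixed i, π(i) is uniform over {1, …, 11} (marginal of a uniform permutation), so P[π(i) > i] = (n − i)/n. Summing: Σ_{i=1}^{11} (n − i)/n = (0 + 1 + … + 10)/11 = 11(11 − 1)/(2·11) = (11 − 1)/2.
Hence E[X] = Σ_{i=1}^{11} (11 − i)/11 = 5 ≈ 5.00000.

E[X] = 5 = 5.00000.


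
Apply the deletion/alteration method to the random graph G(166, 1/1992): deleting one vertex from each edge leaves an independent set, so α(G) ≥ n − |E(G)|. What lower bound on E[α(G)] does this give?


E[|E(G)|] = C(166, 2)·p = 13695 · (1/1992) = 55/8.
E[α(G)] ≥ n − E[|E(G)|] = 166 − 55/8 = 1273/8.
Numerically: ≈ 159.12500.
(This is only a lower bound; the true E[α(G)] may be larger.)

E[α(G)] ≥ 1273/8 ≈ 159.12500.


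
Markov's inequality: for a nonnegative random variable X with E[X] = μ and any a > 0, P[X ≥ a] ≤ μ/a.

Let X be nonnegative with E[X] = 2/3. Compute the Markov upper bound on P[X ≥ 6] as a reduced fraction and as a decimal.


μ = E[X] = 2/3, a = 6.
Markov: P[X ≥ 6] ≤ μ/a = (2/3)/6 = 1/9.
Numerically: ≈ 0.1111.
(Since a = 6 > μ = 0.6667, the bound 1/9 is < 1 and informative.)

P[X ≥ 6] ≤ 1/9 ≈ 0.1111.


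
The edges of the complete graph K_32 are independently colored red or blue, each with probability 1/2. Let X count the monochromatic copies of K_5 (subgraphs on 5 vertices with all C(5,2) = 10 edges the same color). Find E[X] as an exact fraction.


Let X = Σ_S X_S over the C(32, 5) = 201376 subsets S of size 5, where X_S = 1 if the K_5 on S is monochromatic.
For a fixed S, the K_5 on S has C(5, 2) = 10 edges. P[all 10 edges red] = (1/2)^10, and likewise for blue, so P[monochromatic] = 2·(1/2)^10 = 2^{1 − 10} = 1/512.
By linearity of expectation: E[X] = C(32, 5) · 2^{1 − 10} = 201376 · 1/512 = 6293/16.
Numerically: E[X] ≈ 393.3125.

E[X] = C(32,5)·2^(1−C(5,2)) = 6293/16 ≈ 393.3125.


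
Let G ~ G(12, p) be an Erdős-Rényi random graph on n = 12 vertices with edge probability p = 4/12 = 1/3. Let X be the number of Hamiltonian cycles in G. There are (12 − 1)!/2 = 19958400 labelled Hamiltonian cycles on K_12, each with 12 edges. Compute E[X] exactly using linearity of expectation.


K_12 has (12 − 1)!/2 = 19958400 labelled Hamiltonian cycles.
For each such Hamiltonian cycle H, let X_H = 1 if all 12 edges of H are present in G. Then P[X_H = 1] = p^{12} = (1/3)^{12} = 1/531441.
By linearity of expectation: E[X] = Σ_H E[X_H] = 19958400 · p^{12} = 19958400 · 1/531441 = 246400/6561.
Numerically: E[X] ≈ 37.555.

E[X] = 19958400 · (1/3)^{12} = 246400/6561 ≈ 37.555.


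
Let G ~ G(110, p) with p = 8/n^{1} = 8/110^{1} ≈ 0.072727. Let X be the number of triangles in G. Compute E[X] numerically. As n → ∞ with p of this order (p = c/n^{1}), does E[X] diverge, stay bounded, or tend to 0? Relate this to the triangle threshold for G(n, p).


Number of potential triangles: C(110, 3) = 215820.
Each occurs with probability p³ ≈ (0.072727)³ ≈ 3.8467318e-04.
By linearity: E[X] = C(110, 3)·p³ ≈ 215820 · 3.8467318e-04 ≈ 83.02017.
Here α = 1, so p = 8/n is exactly at the triangle threshold p ~ 1/n. Asymptotically E[X] → c³/6 = 8³/6 = 256/3 ≈ 85.33333, a bounded constant. In this regime the triangle count is asymptotically Poisson(c³/6).

E[X] ≈ 83.02017; in regime p = Θ(1/n^{1}) E[X] stays bounded (at the triangle threshold p ~ 1/n).


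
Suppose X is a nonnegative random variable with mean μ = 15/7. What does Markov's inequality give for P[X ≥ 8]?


μ = E[X] = 15/7, a = 8.
Markov: P[X ≥ 8] ≤ μ/a = (15/7)/8 = 15/56.
Numerically: ≈ 0.268.
(Since a = 8 > μ = 2.143, the bound 15/56 is < 1 and informative.)

P[X ≥ 8] ≤ 15/56 ≈ 0.268.


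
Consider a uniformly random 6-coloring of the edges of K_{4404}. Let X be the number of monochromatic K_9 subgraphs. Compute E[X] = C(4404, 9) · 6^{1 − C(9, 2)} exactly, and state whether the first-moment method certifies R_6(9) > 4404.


E[X] = C(4404, 9) · 6^{1 − 36} = 1703375445537161676647015880 · 6^{−35} = 1703375445537161676647015880/1719070799748422591028658176.
As a reduced fraction: E[X] = 70973976897381736526958995/71627949989517607959527424 ≈ 0.99087.
Is E[X] < 1? YES.
Since E[X] < 1, there exists a 6-coloring of K_{4404} with no monochromatic K_9; hence R_6(9) > 4404.

E[X] = 70973976897381736526958995/71627949989517607959527424 ≈ 0.99087; E[X] < 1, so R_6(9) > 4404.


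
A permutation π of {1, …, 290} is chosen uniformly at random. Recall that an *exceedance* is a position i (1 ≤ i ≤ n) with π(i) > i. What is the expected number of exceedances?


Write X = Σ_{i=1}^{290} X_i, where X_i = 1_{π(i) > i}.
For each fixed i, π(i) is uniform over {1, …, 290} (marginal of a uniform permutation), so P[π(i) > i] = (n − i)/n. Summing: Σ_{i=1}^{290} (n − i)/n = (0 + 1 + … + 289)/290 = 290(290 − 1)/(2·290) = (290 − 1)/2.
Hence E[X] = Σ_{i=1}^{290} (290 − i)/290 = 289/2 ≈ 144.500.

E[X] = 289/2 = 144.500.


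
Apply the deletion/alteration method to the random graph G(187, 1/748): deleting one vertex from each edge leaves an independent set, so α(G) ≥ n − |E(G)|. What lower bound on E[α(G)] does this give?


E[|E(G)|] = C(187, 2)·p = 17391 · (1/748) = 93/4.
E[α(G)] ≥ n − E[|E(G)|] = 187 − 93/4 = 655/4.
Numerically: ≈ 163.750.
(This is only a lower bound; the true E[α(G)] may be larger.)

E[α(G)] ≥ 655/4 ≈ 163.750.


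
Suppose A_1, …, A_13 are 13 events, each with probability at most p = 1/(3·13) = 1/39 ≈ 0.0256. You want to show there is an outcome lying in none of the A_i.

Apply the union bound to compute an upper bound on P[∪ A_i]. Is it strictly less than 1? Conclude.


Union bound: P[∪_{i=1}^{13} A_i] ≤ Σ_i P[A_i] ≤ 13·p = 13·(1/39) = 1/3.
Numerically: 1/3 ≈ 0.3333.
Is 1/3 < 1? YES.
Since P[∪ A_i] ≤ 1/3 < 1, the complement has P[∩ A_i^c] ≥ 1 − 1/3 = 2/3 > 0, so some outcome avoids every A_i.

13·p = 1/3 ≈ 0.3333; existence CERTIFIED by the union bound.


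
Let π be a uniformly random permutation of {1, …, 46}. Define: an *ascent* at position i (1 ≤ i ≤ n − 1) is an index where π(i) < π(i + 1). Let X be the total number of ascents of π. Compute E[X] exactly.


Write X = Σ X_I over i = 1, …, 45, with X_I the indicator of one ascent.
There are 45 indicators.
For each fixed i, the pair (π(i), π(i+1)) is a uniformly random ordered pair of distinct values from {1, …, 46}; by symmetry P[π(i) < π(i+1)] = 1/2.
By linearity: E[X] = 45 · (1/2) = (46 − 1) · (1/2) = 45/2 ≈ 22.500000.

E[X] = 45/2 = 22.500000.


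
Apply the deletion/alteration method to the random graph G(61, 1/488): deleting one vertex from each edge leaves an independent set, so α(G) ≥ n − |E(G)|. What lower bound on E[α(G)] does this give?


E[|E(G)|] = C(61, 2)·p = 1830 · (1/488) = 15/4.
E[α(G)] ≥ n − E[|E(G)|] = 61 − 15/4 = 229/4.
Numerically: ≈ 57.2500.
(This is only a lower bound; the true E[α(G)] may be larger.)

E[α(G)] ≥ 229/4 ≈ 57.2500.


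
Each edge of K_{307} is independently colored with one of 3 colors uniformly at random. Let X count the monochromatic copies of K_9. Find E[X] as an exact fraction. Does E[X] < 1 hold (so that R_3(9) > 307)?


E[X] = C(307, 9) · 3^{1 − 36} = 59303278327292350 · 3^{−35} = 59303278327292350/50031545098999707.
As a reduced fraction: E[X] = 59303278327292350/50031545098999707 ≈ 1.18532.
Is E[X] < 1? NO.
Since E[X] ≥ 1, the first-moment bound is inconclusive at n = 307; it does NOT by itself certify R_3(9) > 307.

E[X] = 59303278327292350/50031545098999707 ≈ 1.18532; E[X] ≥ 1; first-moment method inconclusive here.


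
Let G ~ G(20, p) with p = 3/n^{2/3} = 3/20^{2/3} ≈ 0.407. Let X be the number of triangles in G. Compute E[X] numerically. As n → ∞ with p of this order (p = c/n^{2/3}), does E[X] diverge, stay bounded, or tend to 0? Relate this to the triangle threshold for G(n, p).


Number of potential triangles: C(20, 3) = 1140.
Each occurs with probability p³ ≈ (0.407)³ ≈ 6.75000e-02.
By linearity: E[X] = C(20, 3)·p³ ≈ 1140 · 6.75000e-02 ≈ 76.950.
Since α = 2/3 < 1, p = c/n^{2/3} ≫ 1/n is above the triangle threshold p ~ 1/n. Asymptotically E[X] ~ (c³/6)·n^{3(1−α)} = (3³/6)·n^{1} → ∞; triangles are abundant w.h.p.

E[X] ≈ 76.950; in regime p = Θ(1/n^{2/3}) E[X] diverges (above the triangle threshold p ~ 1/n).


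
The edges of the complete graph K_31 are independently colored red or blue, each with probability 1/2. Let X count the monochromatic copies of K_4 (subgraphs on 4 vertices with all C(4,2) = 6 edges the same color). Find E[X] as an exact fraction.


Let X = Σ_S X_S over the C(31, 4) = 31465 subsets S of size 4, where X_S = 1 if the K_4 on S is monochromatic.
For a fixed S, the K_4 on S has C(4, 2) = 6 edges. P[all 6 edges red] = (1/2)^6, and likewise for blue, so P[monochromatic] = 2·(1/2)^6 = 2^{1 − 6} = 1/32.
By linearity: E[X] = C(31, 4) · 2^{1 − 6} = 31465 · 1/32 = 31465/32.
Numerically: E[X] ≈ 983.2812.

E[X] = C(31,4)·2^(1−C(4,2)) = 31465/32 ≈ 983.2812.


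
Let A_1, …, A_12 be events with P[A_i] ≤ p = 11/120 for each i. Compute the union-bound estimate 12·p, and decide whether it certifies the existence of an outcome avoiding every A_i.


Union bound: P[∪_{i=1}^{12} A_i] ≤ Σ_i P[A_i] ≤ 12·p = 12·(11/120) = 11/10.
Numerically: 11/10 ≈ 1.1000000.
Is 11/10 < 1? NO.
Since the bound 11/10 is ≥ 1, the union bound is uninformative here; it does NOT by itself certify existence.

12·p = 11/10 ≈ 1.1000000; existence NOT certified by the union bound.


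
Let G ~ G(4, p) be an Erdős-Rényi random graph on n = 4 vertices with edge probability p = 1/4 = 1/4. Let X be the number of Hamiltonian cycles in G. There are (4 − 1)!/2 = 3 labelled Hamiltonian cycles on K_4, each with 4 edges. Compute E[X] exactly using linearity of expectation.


K_4 has (4 − 1)!/2 = 3 labelled Hamiltonian cycles.
For each such Hamiltonian cycle H, let X_H = 1 if all 4 edges of H are present in G. Then P[X_H = 1] = p^{4} = (1/4)^{4} = 1/256.
Summing the indicators: E[X] = Σ_H E[X_H] = 3 · p^{4} = 3 · 1/256 = 3/256.
Numerically: E[X] ≈ 0.0117.

E[X] = 3 · (1/4)^{4} = 3/256 ≈ 0.0117.


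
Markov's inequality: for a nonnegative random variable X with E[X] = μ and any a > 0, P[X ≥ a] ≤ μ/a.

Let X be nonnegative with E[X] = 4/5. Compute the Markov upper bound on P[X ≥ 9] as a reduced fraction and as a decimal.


μ = E[X] = 4/5, a = 9.
Markov: P[X ≥ 9] ≤ μ/a = (4/5)/9 = 4/45.
Numerically: ≈ 0.088889.
(Since a = 9 > μ = 0.800000, the bound 4/45 is < 1 and informative.)

P[X ≥ 9] ≤ 4/45 ≈ 0.088889.


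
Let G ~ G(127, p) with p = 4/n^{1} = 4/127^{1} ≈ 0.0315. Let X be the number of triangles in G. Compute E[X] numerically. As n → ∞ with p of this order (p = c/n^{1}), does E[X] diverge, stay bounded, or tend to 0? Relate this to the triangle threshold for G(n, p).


Number of potential triangles: C(127, 3) = 333375.
Each occurs with probability p³ ≈ (0.0315)³ ≈ 3.12442e-05.
By linearity: E[X] = C(127, 3)·p³ ≈ 333375 · 3.12442e-05 ≈ 10.416.
Here α = 1, so p = 4/n is exactly at the triangle threshold p ~ 1/n. Asymptotically E[X] → c³/6 = 4³/6 = 32/3 ≈ 10.667, a bounded constant. In this regime the triangle count is asymptotically Poisson(c³/6).

E[X] ≈ 10.416; in regime p = Θ(1/n^{1}) E[X] stays bounded (at the triangle threshold p ~ 1/n).


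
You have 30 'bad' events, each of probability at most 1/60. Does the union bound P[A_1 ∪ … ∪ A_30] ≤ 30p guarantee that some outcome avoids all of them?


Union bound: P[∪_{i=1}^{30} A_i] ≤ Σ_i P[A_i] ≤ 30·p = 30·(1/60) = 1/2.
Numerically: 1/2 ≈ 0.5000.
Is 1/2 < 1? YES.
Since P[∪ A_i] ≤ 1/2 < 1, the complement has P[∩ A_i^c] ≥ 1 − 1/2 = 1/2 > 0, so some outcome avoids every A_i.

30·p = 1/2 ≈ 0.5000; existence CERTIFIED by the union bound.


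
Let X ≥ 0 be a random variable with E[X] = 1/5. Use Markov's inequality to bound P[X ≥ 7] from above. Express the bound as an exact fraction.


μ = E[X] = 1/5, a = 7.
Markov: P[X ≥ 7] ≤ μ/a = (1/5)/7 = 1/35.
Numerically: ≈ 0.02857.
(Since a = 7 > μ = 0.20000, the bound 1/35 is < 1 and informative.)

P[X ≥ 7] ≤ 1/35 ≈ 0.02857.


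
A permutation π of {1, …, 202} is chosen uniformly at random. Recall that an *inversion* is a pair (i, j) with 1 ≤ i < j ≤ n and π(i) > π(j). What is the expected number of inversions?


Write X = Σ X_I over the C(202, 2) = 20301 pairs i < j, with X_I the indicator of one inversion.
There are 20301 indicators.
For each fixed pair i < j, the values π(i) and π(j) are two distinct elements of {1, …, 202} in uniformly random order; by symmetry P[π(i) > π(j)] = 1/2.
By linearity: E[X] = 20301 · (1/2) = C(202, 2) · (1/2) = 20301/2 = 20301/2 ≈ 10150.500000.

E[X] = 20301/2 = 10150.500000.


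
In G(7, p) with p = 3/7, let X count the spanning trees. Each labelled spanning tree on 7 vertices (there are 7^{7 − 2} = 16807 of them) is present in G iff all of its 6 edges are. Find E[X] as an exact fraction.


K_7 has 7^{7 − 2} = 16807 labelled spanning trees.
For each such spanning tree H, let X_H = 1 if all 6 edges of H are present in G. Then P[X_H = 1] = p^{6} = (3/7)^{6} = 729/117649.
Summing the indicators: E[X] = Σ_H E[X_H] = 16807 · p^{6} = 16807 · 729/117649 = 729/7.
Numerically: E[X] ≈ 104.1.

E[X] = 16807 · (3/7)^{6} = 729/7 ≈ 104.1.


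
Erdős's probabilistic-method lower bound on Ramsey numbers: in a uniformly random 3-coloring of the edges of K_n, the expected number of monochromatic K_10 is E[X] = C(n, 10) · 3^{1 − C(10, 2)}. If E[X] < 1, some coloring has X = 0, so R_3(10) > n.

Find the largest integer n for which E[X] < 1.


We need C(n, 10) · 3^{1 − 45} < 1, i.e. C(n, 10) < 3^{45 − 1} = 984770902183611232881.
Check values of n near the boundary:
  n = 570: C(570, 10) = 921524823451961408691; 921524823451961408691 < 984770902183611232881? YES
  n = 571: C(571, 10) = 937951290893172842001; 937951290893172842001 < 984770902183611232881? YES
  n = 572: C(572, 10) = 954640815642161682606; 954640815642161682606 < 984770902183611232881? YES
  n = 573: C(573, 10) = 971597135635805762226; 971597135635805762226 < 984770902183611232881? YES
  n = 574: C(574, 10) = 988824035203816502691; 988824035203816502691 < 984770902183611232881? NO
The largest n with C(n, 10) < 984770902183611232881 is n = 573 (where E[X] = 35985079097622435638/36472996377170786403 ≈ 0.9866225). Hence R_3(10) > 573, i.e. R_3(10) ≥ 574.

Largest n = 573; hence R_3(10) > 573.


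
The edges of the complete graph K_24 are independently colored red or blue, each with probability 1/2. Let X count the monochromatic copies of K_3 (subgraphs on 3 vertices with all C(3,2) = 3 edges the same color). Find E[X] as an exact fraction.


Let X = Σ_S X_S over the C(24, 3) = 2024 subsets S of size 3, where X_S = 1 if the K_3 on S is monochromatic.
For a fixed S, the K_3 on S has C(3, 2) = 3 edges. P[all 3 edges red] = (1/2)^3, and likewise for blue, so P[monochromatic] = 2·(1/2)^3 = 2^{1 − 3} = 1/4.
Summing: E[X] = C(24, 3) · 2^{1 − 3} = 2024 · 1/4 = 506.
Numerically: E[X] ≈ 506.000000.

E[X] = C(24,3)·2^(1−C(3,2)) = 506 ≈ 506.000000.


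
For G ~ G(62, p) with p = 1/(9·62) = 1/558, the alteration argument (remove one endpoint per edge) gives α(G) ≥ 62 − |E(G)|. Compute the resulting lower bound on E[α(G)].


E[|E(G)|] = C(62, 2)·p = 1891 · (1/558) = 61/18.
E[α(G)] ≥ n − E[|E(G)|] = 62 − 61/18 = 1055/18.
Numerically: ≈ 58.611.
(This is only a lower bound; the true E[α(G)] may be larger.)

E[α(G)] ≥ 1055/18 ≈ 58.611.


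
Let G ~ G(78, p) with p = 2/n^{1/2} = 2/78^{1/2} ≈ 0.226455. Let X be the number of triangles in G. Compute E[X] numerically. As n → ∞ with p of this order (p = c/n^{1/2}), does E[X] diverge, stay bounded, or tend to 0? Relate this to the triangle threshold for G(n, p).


Number of potential triangles: C(78, 3) = 76076.
Each occurs with probability p³ ≈ (0.226455)³ ≈ 1.16130978e-02.
By linearity: E[X] = C(78, 3)·p³ ≈ 76076 · 1.16130978e-02 ≈ 883.478027.
Since α = 1/2 < 1, p = c/n^{1/2} ≫ 1/n is above the triangle threshold p ~ 1/n. Asymptotically E[X] ~ (c³/6)·n^{3(1−α)} = (2³/6)·n^{1.5} → ∞; triangles are abundant w.h.p.

E[X] ≈ 883.478027; in regime p = Θ(1/n^{1/2}) E[X] diverges (above the triangle threshold p ~ 1/n).


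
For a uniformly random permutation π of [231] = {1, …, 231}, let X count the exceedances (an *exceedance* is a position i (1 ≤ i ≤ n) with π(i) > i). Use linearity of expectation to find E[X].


Write X = Σ_{i=1}^{231} X_i, where X_i = 1_{π(i) > i}.
For each fixed i, π(i) is uniform over {1, …, 231} (marginal of a uniform permutation), so P[π(i) > i] = (n − i)/n. Summing: Σ_{i=1}^{231} (n − i)/n = (0 + 1 + … + 230)/231 = 231(231 − 1)/(2·231) = (231 − 1)/2.
Hence E[X] = Σ_{i=1}^{231} (231 − i)/231 = 115 ≈ 115.000.

E[X] = 115 = 115.000.


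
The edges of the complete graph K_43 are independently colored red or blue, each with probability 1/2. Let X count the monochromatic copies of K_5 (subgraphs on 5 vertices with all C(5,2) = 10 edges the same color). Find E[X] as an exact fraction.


Let X = Σ_S X_S over the C(43, 5) = 962598 subsets S of size 5, where X_S = 1 if the K_5 on S is monochromatic.
For a fixed S, the K_5 on S has C(5, 2) = 10 edges. P[all 10 edges red] = (1/2)^10, and likewise for blue, so P[monochromatic] = 2·(1/2)^10 = 2^{1 − 10} = 1/512.
By linearity of expectation: E[X] = C(43, 5) · 2^{1 − 10} = 962598 · 1/512 = 481299/256.
Numerically: E[X] ≈ 1880.07422.

E[X] = C(43,5)·2^(1−C(5,2)) = 481299/256 ≈ 1880.07422.


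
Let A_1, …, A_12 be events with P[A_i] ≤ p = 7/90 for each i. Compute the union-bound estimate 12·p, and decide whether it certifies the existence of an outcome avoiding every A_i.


Union bound: P[∪_{i=1}^{12} A_i] ≤ Σ_i P[A_i] ≤ 12·p = 12·(7/90) = 14/15.
Numerically: 14/15 ≈ 0.933.
Is 14/15 < 1? YES.
Since P[∪ A_i] ≤ 14/15 < 1, the complement has P[∩ A_i^c] ≥ 1 − 14/15 = 1/15 > 0, so some outcome avoids every A_i.

12·p = 14/15 ≈ 0.933; existence CERTIFIED by the union bound.
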